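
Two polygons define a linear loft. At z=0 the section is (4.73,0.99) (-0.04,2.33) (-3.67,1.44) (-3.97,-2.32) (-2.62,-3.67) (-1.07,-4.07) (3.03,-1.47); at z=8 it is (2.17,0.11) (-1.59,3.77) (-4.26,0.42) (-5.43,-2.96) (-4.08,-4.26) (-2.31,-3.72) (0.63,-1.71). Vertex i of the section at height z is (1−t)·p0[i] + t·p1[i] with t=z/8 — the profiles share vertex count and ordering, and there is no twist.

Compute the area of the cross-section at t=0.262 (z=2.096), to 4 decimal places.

Area at t=0.262: 35.6512

Cross-section at t=0.262: each vertex is (1-t)·p0[i] + t·p1[i].
  v1: (1-0.262)·(4.73,0.99) + 0.262·(2.17,0.11) = (4.0593,0.7594)
  v2: (1-0.262)·(-0.04,2.33) + 0.262·(-1.59,3.77) = (-0.4461,2.7073)
  v3: (1-0.262)·(-3.67,1.44) + 0.262·(-4.26,0.42) = (-3.8246,1.1728)
  v4: (1-0.262)·(-3.97,-2.32) + 0.262·(-5.43,-2.96) = (-4.3525,-2.4877)
  v5: (1-0.262)·(-2.62,-3.67) + 0.262·(-4.08,-4.26) = (-3.0025,-3.8246)
  v6: (1-0.262)·(-1.07,-4.07) + 0.262·(-2.31,-3.72) = (-1.3949,-3.9783)
  v7: (1-0.262)·(3.03,-1.47) + 0.262·(0.63,-1.71) = (2.4012,-1.5329)
Shoelace sum Σ(x_i·y_{i+1} − x_{i+1}·y_i):
  i=1: 4.0593·2.7073 − -0.4461·0.7594 = +11.3284 (running +11.3284)
  i=2: -0.4461·1.1728 − -3.8246·2.7073 = +9.8310 (running +21.1594)
  i=3: -3.8246·-2.4877 − -4.3525·1.1728 = +14.6188 (running +35.7782)
  i=4: -4.3525·-3.8246 − -3.0025·-2.4877 = +9.1773 (running +44.9555)
  i=5: -3.0025·-3.9783 − -1.3949·-3.8246 = +6.6101 (running +51.5656)
  i=6: -1.3949·-1.5329 − 2.4012·-3.9783 = +11.6909 (running +63.2565)
  i=7: 2.4012·0.7594 − 4.0593·-1.5329 = +8.0460 (running +71.3024)
Area = |Σ|/2 = |71.3024|/2 = 35.6512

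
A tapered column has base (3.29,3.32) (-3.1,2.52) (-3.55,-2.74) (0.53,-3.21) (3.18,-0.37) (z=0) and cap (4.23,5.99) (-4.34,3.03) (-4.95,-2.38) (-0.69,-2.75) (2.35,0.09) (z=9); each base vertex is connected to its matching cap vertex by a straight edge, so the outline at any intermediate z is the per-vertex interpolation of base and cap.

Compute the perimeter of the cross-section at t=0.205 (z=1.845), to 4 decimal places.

Cross-section at t=0.205: each vertex is (1-t)·p0[i] + t·p1[i].
  v1: (1-0.205)·(3.29,3.32) + 0.205·(4.23,5.99) = (3.4827,3.8674)
  v2: (1-0.205)·(-3.1,2.52) + 0.205·(-4.34,3.03) = (-3.3542,2.6246)
  v3: (1-0.205)·(-3.55,-2.74) + 0.205·(-4.95,-2.38) = (-3.8370,-2.6662)
  v4: (1-0.205)·(0.53,-3.21) + 0.205·(-0.69,-2.75) = (0.2799,-3.1157)
  v5: (1-0.205)·(3.18,-0.37) + 0.205·(2.35,0.09) = (3.0099,-0.2757)
Perimeter = Σ |v_{i+1} − v_i|:
  edge 1→2: √(-6.8369² + -1.2428²) = 6.9489 (running 6.9489)
  edge 2→3: √(-0.4828² + -5.2908²) = 5.3127 (running 12.2617)
  edge 3→4: √(4.1169² + -0.4495²) = 4.1414 (running 16.4030)
  edge 4→5: √(2.7300² + 2.8400²) = 3.9393 (running 20.3424)
  edge 5→1: √(0.4729² + 4.1430²) = 4.1699 (running 24.5123)
Perimeter = 24.5123

Perimeter at t=0.205: 24.5123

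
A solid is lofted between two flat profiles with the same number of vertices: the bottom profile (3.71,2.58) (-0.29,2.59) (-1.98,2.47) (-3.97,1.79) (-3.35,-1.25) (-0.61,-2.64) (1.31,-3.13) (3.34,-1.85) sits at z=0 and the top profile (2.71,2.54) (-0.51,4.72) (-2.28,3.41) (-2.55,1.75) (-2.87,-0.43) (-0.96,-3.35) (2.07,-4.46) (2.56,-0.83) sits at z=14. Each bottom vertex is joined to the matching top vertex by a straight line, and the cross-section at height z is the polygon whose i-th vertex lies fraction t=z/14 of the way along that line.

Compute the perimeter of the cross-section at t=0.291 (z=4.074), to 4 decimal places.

Perimeter at t=0.291: 22.2845

Cross-section at t=0.291: each vertex is (1-t)·p0[i] + t·p1[i].
  v1: (1-0.291)·(3.71,2.58) + 0.291·(2.71,2.54) = (3.4190,2.5684)
  v2: (1-0.291)·(-0.29,2.59) + 0.291·(-0.51,4.72) = (-0.3540,3.2098)
  v3: (1-0.291)·(-1.98,2.47) + 0.291·(-2.28,3.41) = (-2.0673,2.7435)
  v4: (1-0.291)·(-3.97,1.79) + 0.291·(-2.55,1.75) = (-3.5568,1.7784)
  v5: (1-0.291)·(-3.35,-1.25) + 0.291·(-2.87,-0.43) = (-3.2103,-1.0114)
  v6: (1-0.291)·(-0.61,-2.64) + 0.291·(-0.96,-3.35) = (-0.7119,-2.8466)
  v7: (1-0.291)·(1.31,-3.13) + 0.291·(2.07,-4.46) = (1.5312,-3.5170)
  v8: (1-0.291)·(3.34,-1.85) + 0.291·(2.56,-0.83) = (3.1130,-1.5532)
Perimeter = Σ |v_{i+1} − v_i|:
  edge 1→2: √(-3.7730² + 0.6415²) = 3.8272 (running 3.8272)
  edge 2→3: √(-1.7133² + -0.4663²) = 1.7756 (running 5.6028)
  edge 3→4: √(-1.4895² + -0.9652²) = 1.7749 (running 7.3776)
  edge 4→5: √(0.3465² + -2.7897²) = 2.8112 (running 10.1888)
  edge 5→6: √(2.4985² + -1.8352²) = 3.1001 (running 13.2889)
  edge 6→7: √(2.2430² + -0.6704²) = 2.3411 (running 15.6299)
  edge 7→8: √(1.5819² + 1.9638²) = 2.5217 (running 18.1516)
  edge 8→1: √(0.3060² + 4.1215²) = 4.1329 (running 22.2845)
Perimeter = 22.2845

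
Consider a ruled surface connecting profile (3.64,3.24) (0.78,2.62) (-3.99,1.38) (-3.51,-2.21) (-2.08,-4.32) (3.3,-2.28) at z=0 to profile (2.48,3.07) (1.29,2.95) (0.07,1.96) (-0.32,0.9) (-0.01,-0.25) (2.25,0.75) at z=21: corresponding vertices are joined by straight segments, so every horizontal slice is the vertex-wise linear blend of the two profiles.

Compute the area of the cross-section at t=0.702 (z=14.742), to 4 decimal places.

Area at t=0.702: 13.1046

Cross-section at t=0.702: each vertex is (1-t)·p0[i] + t·p1[i].
  v1: (1-0.702)·(3.64,3.24) + 0.702·(2.48,3.07) = (2.8257,3.1207)
  v2: (1-0.702)·(0.78,2.62) + 0.702·(1.29,2.95) = (1.1380,2.8517)
  v3: (1-0.702)·(-3.99,1.38) + 0.702·(0.07,1.96) = (-1.1399,1.7872)
  v4: (1-0.702)·(-3.51,-2.21) + 0.702·(-0.32,0.9) = (-1.2706,-0.0268)
  v5: (1-0.702)·(-2.08,-4.32) + 0.702·(-0.01,-0.25) = (-0.6269,-1.4629)
  v6: (1-0.702)·(3.3,-2.28) + 0.702·(2.25,0.75) = (2.5629,-0.1529)
Shoelace sum Σ(x_i·y_{i+1} − x_{i+1}·y_i):
  i=1: 2.8257·2.8517 − 1.1380·3.1207 = +4.5065 (running +4.5065)
  i=2: 1.1380·1.7872 − -1.1399·2.8517 = +5.2844 (running +9.7909)
  i=3: -1.1399·-0.0268 − -1.2706·1.7872 = +2.3013 (running +12.0922)
  i=4: -1.2706·-1.4629 − -0.6269·-0.0268 = +1.8420 (running +13.9342)
  i=5: -0.6269·-0.1529 − 2.5629·-1.4629 = +3.8450 (running +17.7792)
  i=6: 2.5629·3.1207 − 2.8257·-0.1529 = +8.4301 (running +26.2093)
Area = |Σ|/2 = |26.2093|/2 = 13.1046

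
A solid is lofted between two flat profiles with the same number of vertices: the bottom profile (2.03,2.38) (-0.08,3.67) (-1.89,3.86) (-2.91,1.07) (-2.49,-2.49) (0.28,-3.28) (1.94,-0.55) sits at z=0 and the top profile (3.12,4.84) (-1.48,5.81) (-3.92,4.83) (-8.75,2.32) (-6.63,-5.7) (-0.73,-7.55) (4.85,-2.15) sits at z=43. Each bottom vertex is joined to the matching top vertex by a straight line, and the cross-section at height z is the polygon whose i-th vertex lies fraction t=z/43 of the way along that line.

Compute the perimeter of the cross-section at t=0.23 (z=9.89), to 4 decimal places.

Perimeter at t=0.23: 24.6094

Cross-section at t=0.23: each vertex is (1-t)·p0[i] + t·p1[i].
  v1: (1-0.23)·(2.03,2.38) + 0.23·(3.12,4.84) = (2.2807,2.9458)
  v2: (1-0.23)·(-0.08,3.67) + 0.23·(-1.48,5.81) = (-0.4020,4.1622)
  v3: (1-0.23)·(-1.89,3.86) + 0.23·(-3.92,4.83) = (-2.3569,4.0831)
  v4: (1-0.23)·(-2.91,1.07) + 0.23·(-8.75,2.32) = (-4.2532,1.3575)
  v5: (1-0.23)·(-2.49,-2.49) + 0.23·(-6.63,-5.7) = (-3.4422,-3.2283)
  v6: (1-0.23)·(0.28,-3.28) + 0.23·(-0.73,-7.55) = (0.0477,-4.2621)
  v7: (1-0.23)·(1.94,-0.55) + 0.23·(4.85,-2.15) = (2.6093,-0.9180)
Perimeter = Σ |v_{i+1} − v_i|:
  edge 1→2: √(-2.6827² + 1.2164²) = 2.9456 (running 2.9456)
  edge 2→3: √(-1.9549² + -0.0791²) = 1.9565 (running 4.9021)
  edge 3→4: √(-1.8963² + -2.7256²) = 3.3204 (running 8.2225)
  edge 4→5: √(0.8110² + -4.5858²) = 4.6570 (running 12.8794)
  edge 5→6: √(3.4899² + -1.0338²) = 3.6398 (running 16.5192)
  edge 6→7: √(2.5616² + 3.3441²) = 4.2125 (running 20.7317)
  edge 7→1: √(-0.3286² + 3.8638²) = 3.8777 (running 24.6094)
Perimeter = 24.6094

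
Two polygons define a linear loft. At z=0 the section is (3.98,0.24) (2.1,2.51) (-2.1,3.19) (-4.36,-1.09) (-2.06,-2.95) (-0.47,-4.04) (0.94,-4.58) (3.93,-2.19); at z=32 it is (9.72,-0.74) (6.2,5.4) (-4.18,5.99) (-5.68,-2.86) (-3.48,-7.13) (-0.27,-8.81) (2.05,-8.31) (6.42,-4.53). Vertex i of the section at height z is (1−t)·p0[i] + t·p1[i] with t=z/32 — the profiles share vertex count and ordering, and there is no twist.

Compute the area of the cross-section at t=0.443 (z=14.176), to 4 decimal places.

Area at t=0.443: 86.6397

Cross-section at t=0.443: each vertex is (1-t)·p0[i] + t·p1[i].
  v1: (1-0.443)·(3.98,0.24) + 0.443·(9.72,-0.74) = (6.5228,-0.1941)
  v2: (1-0.443)·(2.1,2.51) + 0.443·(6.2,5.4) = (3.9163,3.7903)
  v3: (1-0.443)·(-2.1,3.19) + 0.443·(-4.18,5.99) = (-3.0214,4.4304)
  v4: (1-0.443)·(-4.36,-1.09) + 0.443·(-5.68,-2.86) = (-4.9448,-1.8741)
  v5: (1-0.443)·(-2.06,-2.95) + 0.443·(-3.48,-7.13) = (-2.6891,-4.8017)
  v6: (1-0.443)·(-0.47,-4.04) + 0.443·(-0.27,-8.81) = (-0.3814,-6.1531)
  v7: (1-0.443)·(0.94,-4.58) + 0.443·(2.05,-8.31) = (1.4317,-6.2324)
  v8: (1-0.443)·(3.93,-2.19) + 0.443·(6.42,-4.53) = (5.0331,-3.2266)
Shoelace sum Σ(x_i·y_{i+1} − x_{i+1}·y_i):
  i=1: 6.5228·3.7903 − 3.9163·-0.1941 = +25.4836 (running +25.4836)
  i=2: 3.9163·4.4304 − -3.0214·3.7903 = +28.8028 (running +54.2864)
  i=3: -3.0214·-1.8741 − -4.9448·4.4304 = +27.5698 (running +81.8562)
  i=4: -4.9448·-4.8017 − -2.6891·-1.8741 = +18.7039 (running +100.5600)
  i=5: -2.6891·-6.1531 − -0.3814·-4.8017 = +14.7147 (running +115.2747)
  i=6: -0.3814·-6.2324 − 1.4317·-6.1531 = +11.1866 (running +126.4614)
  i=7: 1.4317·-3.2266 − 5.0331·-6.2324 = +26.7484 (running +153.2098)
  i=8: 5.0331·-0.1941 − 6.5228·-3.2266 = +20.0695 (running +173.2793)
Area = |Σ|/2 = |173.2793|/2 = 86.6397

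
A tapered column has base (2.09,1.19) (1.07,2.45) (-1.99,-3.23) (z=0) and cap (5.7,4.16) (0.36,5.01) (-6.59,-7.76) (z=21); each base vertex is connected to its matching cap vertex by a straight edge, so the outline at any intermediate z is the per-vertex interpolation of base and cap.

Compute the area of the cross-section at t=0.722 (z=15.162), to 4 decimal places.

Area at t=0.722: 25.1773

Cross-section at t=0.722: each vertex is (1-t)·p0[i] + t·p1[i].
  v1: (1-0.722)·(2.09,1.19) + 0.722·(5.7,4.16) = (4.6964,3.3343)
  v2: (1-0.722)·(1.07,2.45) + 0.722·(0.36,5.01) = (0.5574,4.2983)
  v3: (1-0.722)·(-1.99,-3.23) + 0.722·(-6.59,-7.76) = (-5.3112,-6.5007)
Shoelace sum Σ(x_i·y_{i+1} − x_{i+1}·y_i):
  i=1: 4.6964·4.2983 − 0.5574·3.3343 = +18.3282 (running +18.3282)
  i=2: 0.5574·-6.5007 − -5.3112·4.2983 = +19.2059 (running +37.5341)
  i=3: -5.3112·3.3343 − 4.6964·-6.5007 = +12.8205 (running +50.3546)
Area = |Σ|/2 = |50.3546|/2 = 25.1773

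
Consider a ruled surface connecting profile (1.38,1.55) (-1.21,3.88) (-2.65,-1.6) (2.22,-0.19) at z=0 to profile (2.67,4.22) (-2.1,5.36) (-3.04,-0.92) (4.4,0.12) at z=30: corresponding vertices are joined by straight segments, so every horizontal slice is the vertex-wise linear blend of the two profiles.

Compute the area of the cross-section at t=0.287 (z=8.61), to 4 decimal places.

Cross-section at t=0.287: each vertex is (1-t)·p0[i] + t·p1[i].
  v1: (1-0.287)·(1.38,1.55) + 0.287·(2.67,4.22) = (1.7502,2.3163)
  v2: (1-0.287)·(-1.21,3.88) + 0.287·(-2.1,5.36) = (-1.4654,4.3048)
  v3: (1-0.287)·(-2.65,-1.6) + 0.287·(-3.04,-0.92) = (-2.7619,-1.4048)
  v4: (1-0.287)·(2.22,-0.19) + 0.287·(4.4,0.12) = (2.8457,-0.1010)
Shoelace sum Σ(x_i·y_{i+1} − x_{i+1}·y_i):
  i=1: 1.7502·4.3048 − -1.4654·2.3163 = +10.9287 (running +10.9287)
  i=2: -1.4654·-1.4048 − -2.7619·4.3048 = +13.9481 (running +24.8768)
  i=3: -2.7619·-0.1010 − 2.8457·-1.4048 = +4.2767 (running +29.1536)
  i=4: 2.8457·2.3163 − 1.7502·-0.1010 = +6.7682 (running +35.9218)
Area = |Σ|/2 = |35.9218|/2 = 17.9609

Area at t=0.287: 17.9609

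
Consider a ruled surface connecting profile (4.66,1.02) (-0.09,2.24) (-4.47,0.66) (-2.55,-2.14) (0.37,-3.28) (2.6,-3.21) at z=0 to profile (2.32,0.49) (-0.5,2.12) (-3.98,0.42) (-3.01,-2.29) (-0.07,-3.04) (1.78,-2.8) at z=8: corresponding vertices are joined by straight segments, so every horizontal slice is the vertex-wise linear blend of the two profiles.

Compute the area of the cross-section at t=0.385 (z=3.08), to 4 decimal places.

Area at t=0.385: 28.8990

Cross-section at t=0.385: each vertex is (1-t)·p0[i] + t·p1[i].
  v1: (1-0.385)·(4.66,1.02) + 0.385·(2.32,0.49) = (3.7591,0.8159)
  v2: (1-0.385)·(-0.09,2.24) + 0.385·(-0.5,2.12) = (-0.2479,2.1938)
  v3: (1-0.385)·(-4.47,0.66) + 0.385·(-3.98,0.42) = (-4.2813,0.5676)
  v4: (1-0.385)·(-2.55,-2.14) + 0.385·(-3.01,-2.29) = (-2.7271,-2.1978)
  v5: (1-0.385)·(0.37,-3.28) + 0.385·(-0.07,-3.04) = (0.2006,-3.1876)
  v6: (1-0.385)·(2.6,-3.21) + 0.385·(1.78,-2.8) = (2.2843,-3.0521)
Shoelace sum Σ(x_i·y_{i+1} − x_{i+1}·y_i):
  i=1: 3.7591·2.1938 − -0.2479·0.8159 = +8.4489 (running +8.4489)
  i=2: -0.2479·0.5676 − -4.2813·2.1938 = +9.2517 (running +17.7007)
  i=3: -4.2813·-2.1978 − -2.7271·0.5676 = +10.9572 (running +28.6579)
  i=4: -2.7271·-3.1876 − 0.2006·-2.1978 = +9.1338 (running +37.7917)
  i=5: 0.2006·-3.0521 − 2.2843·-3.1876 = +6.6692 (running +44.4609)
  i=6: 2.2843·0.8159 − 3.7591·-3.0521 = +13.3372 (running +57.7981)
Area = |Σ|/2 = |57.7981|/2 = 28.8990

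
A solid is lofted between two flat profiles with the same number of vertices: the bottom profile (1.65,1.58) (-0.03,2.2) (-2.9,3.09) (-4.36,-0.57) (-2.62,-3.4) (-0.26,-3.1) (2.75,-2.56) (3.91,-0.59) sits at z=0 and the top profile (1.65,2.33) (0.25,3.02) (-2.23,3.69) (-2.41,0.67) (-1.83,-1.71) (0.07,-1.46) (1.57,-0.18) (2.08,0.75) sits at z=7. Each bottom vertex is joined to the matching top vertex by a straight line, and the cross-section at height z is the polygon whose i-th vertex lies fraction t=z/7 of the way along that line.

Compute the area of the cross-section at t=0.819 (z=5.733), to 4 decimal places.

Area at t=0.819: 20.2542

Cross-section at t=0.819: each vertex is (1-t)·p0[i] + t·p1[i].
  v1: (1-0.819)·(1.65,1.58) + 0.819·(1.65,2.33) = (1.6500,2.1942)
  v2: (1-0.819)·(-0.03,2.2) + 0.819·(0.25,3.02) = (0.1993,2.8716)
  v3: (1-0.819)·(-2.9,3.09) + 0.819·(-2.23,3.69) = (-2.3513,3.5814)
  v4: (1-0.819)·(-4.36,-0.57) + 0.819·(-2.41,0.67) = (-2.7630,0.4456)
  v5: (1-0.819)·(-2.62,-3.4) + 0.819·(-1.83,-1.71) = (-1.9730,-2.0159)
  v6: (1-0.819)·(-0.26,-3.1) + 0.819·(0.07,-1.46) = (0.0103,-1.7568)
  v7: (1-0.819)·(2.75,-2.56) + 0.819·(1.57,-0.18) = (1.7836,-0.6108)
  v8: (1-0.819)·(3.91,-0.59) + 0.819·(2.08,0.75) = (2.4112,0.5075)
Shoelace sum Σ(x_i·y_{i+1} − x_{i+1}·y_i):
  i=1: 1.6500·2.8716 − 0.1993·2.1942 = +4.3007 (running +4.3007)
  i=2: 0.1993·3.5814 − -2.3513·2.8716 = +7.4657 (running +11.7665)
  i=3: -2.3513·0.4456 − -2.7630·3.5814 = +8.8476 (running +20.6141)
  i=4: -2.7630·-2.0159 − -1.9730·0.4456 = +6.4489 (running +27.0629)
  i=5: -1.9730·-1.7568 − 0.0103·-2.0159 = +3.4869 (running +30.5499)
  i=6: 0.0103·-0.6108 − 1.7836·-1.7568 = +3.1272 (running +33.6771)
  i=7: 1.7836·0.5075 − 2.4112·-0.6108 = +2.3778 (running +36.0549)
  i=8: 2.4112·2.1942 − 1.6500·0.5075 = +4.4535 (running +40.5084)
Area = |Σ|/2 = |40.5084|/2 = 20.2542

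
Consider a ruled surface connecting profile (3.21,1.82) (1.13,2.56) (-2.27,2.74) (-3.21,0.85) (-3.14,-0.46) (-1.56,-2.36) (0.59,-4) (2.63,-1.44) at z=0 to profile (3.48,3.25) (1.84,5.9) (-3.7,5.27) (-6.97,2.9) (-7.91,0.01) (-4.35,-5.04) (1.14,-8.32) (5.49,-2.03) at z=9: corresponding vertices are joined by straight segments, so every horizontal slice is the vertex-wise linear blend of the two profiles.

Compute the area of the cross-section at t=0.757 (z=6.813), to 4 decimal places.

Cross-section at t=0.757: each vertex is (1-t)·p0[i] + t·p1[i].
  v1: (1-0.757)·(3.21,1.82) + 0.757·(3.48,3.25) = (3.4144,2.9025)
  v2: (1-0.757)·(1.13,2.56) + 0.757·(1.84,5.9) = (1.6675,5.0884)
  v3: (1-0.757)·(-2.27,2.74) + 0.757·(-3.7,5.27) = (-3.3525,4.6552)
  v4: (1-0.757)·(-3.21,0.85) + 0.757·(-6.97,2.9) = (-6.0563,2.4019)
  v5: (1-0.757)·(-3.14,-0.46) + 0.757·(-7.91,0.01) = (-6.7509,-0.1042)
  v6: (1-0.757)·(-1.56,-2.36) + 0.757·(-4.35,-5.04) = (-3.6720,-4.3888)
  v7: (1-0.757)·(0.59,-4) + 0.757·(1.14,-8.32) = (1.0063,-7.2702)
  v8: (1-0.757)·(2.63,-1.44) + 0.757·(5.49,-2.03) = (4.7950,-1.8866)
Shoelace sum Σ(x_i·y_{i+1} − x_{i+1}·y_i):
  i=1: 3.4144·5.0884 − 1.6675·2.9025 = +12.5339 (running +12.5339)
  i=2: 1.6675·4.6552 − -3.3525·5.0884 = +24.8213 (running +37.3551)
  i=3: -3.3525·2.4019 − -6.0563·4.6552 = +20.1412 (running +57.4963)
  i=4: -6.0563·-0.1042 − -6.7509·2.4019 = +16.8458 (running +74.3421)
  i=5: -6.7509·-4.3888 − -3.6720·-0.1042 = +29.2454 (running +103.5875)
  i=6: -3.6720·-7.2702 − 1.0063·-4.3888 = +31.1132 (running +134.7006)
  i=7: 1.0063·-1.8866 − 4.7950·-7.2702 = +32.9623 (running +167.6630)
  i=8: 4.7950·2.9025 − 3.4144·-1.8866 = +20.3593 (running +188.0223)
Area = |Σ|/2 = |188.0223|/2 = 94.0111

Area at t=0.757: 94.0111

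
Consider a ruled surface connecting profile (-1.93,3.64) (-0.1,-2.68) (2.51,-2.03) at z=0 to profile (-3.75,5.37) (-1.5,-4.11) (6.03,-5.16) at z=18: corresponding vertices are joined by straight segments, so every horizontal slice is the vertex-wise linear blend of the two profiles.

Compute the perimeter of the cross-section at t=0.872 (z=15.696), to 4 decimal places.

Cross-section at t=0.872: each vertex is (1-t)·p0[i] + t·p1[i].
  v1: (1-0.872)·(-1.93,3.64) + 0.872·(-3.75,5.37) = (-3.5170,5.1486)
  v2: (1-0.872)·(-0.1,-2.68) + 0.872·(-1.5,-4.11) = (-1.3208,-3.9270)
  v3: (1-0.872)·(2.51,-2.03) + 0.872·(6.03,-5.16) = (5.5794,-4.7594)
Perimeter = Σ |v_{i+1} − v_i|:
  edge 1→2: √(2.1962² + -9.0755²) = 9.3375 (running 9.3375)
  edge 2→3: √(6.9002² + -0.8324²) = 6.9503 (running 16.2877)
  edge 3→1: √(-9.0965² + 9.9079²) = 13.4504 (running 29.7381)
Perimeter = 29.7381

Perimeter at t=0.872: 29.7381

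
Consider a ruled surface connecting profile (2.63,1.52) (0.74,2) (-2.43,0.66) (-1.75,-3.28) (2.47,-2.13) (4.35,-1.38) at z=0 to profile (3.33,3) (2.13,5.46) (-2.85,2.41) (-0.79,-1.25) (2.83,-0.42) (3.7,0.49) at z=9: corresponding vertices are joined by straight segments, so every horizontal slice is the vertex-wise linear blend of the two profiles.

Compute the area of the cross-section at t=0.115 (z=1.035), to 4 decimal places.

Cross-section at t=0.115: each vertex is (1-t)·p0[i] + t·p1[i].
  v1: (1-0.115)·(2.63,1.52) + 0.115·(3.33,3) = (2.7105,1.6902)
  v2: (1-0.115)·(0.74,2) + 0.115·(2.13,5.46) = (0.8999,2.3979)
  v3: (1-0.115)·(-2.43,0.66) + 0.115·(-2.85,2.41) = (-2.4783,0.8613)
  v4: (1-0.115)·(-1.75,-3.28) + 0.115·(-0.79,-1.25) = (-1.6396,-3.0465)
  v5: (1-0.115)·(2.47,-2.13) + 0.115·(2.83,-0.42) = (2.5114,-1.9333)
  v6: (1-0.115)·(4.35,-1.38) + 0.115·(3.7,0.49) = (4.2752,-1.1649)
Shoelace sum Σ(x_i·y_{i+1} − x_{i+1}·y_i):
  i=1: 2.7105·2.3979 − 0.8999·1.6902 = +4.9786 (running +4.9786)
  i=2: 0.8999·0.8613 − -2.4783·2.3979 = +6.7177 (running +11.6963)
  i=3: -2.4783·-3.0465 − -1.6396·0.8613 = +8.9624 (running +20.6587)
  i=4: -1.6396·-1.9333 − 2.5114·-3.0465 = +10.8210 (running +31.4797)
  i=5: 2.5114·-1.1649 − 4.2752·-1.9333 = +5.3399 (running +36.8196)
  i=6: 4.2752·1.6902 − 2.7105·-1.1649 = +10.3836 (running +47.2032)
Area = |Σ|/2 = |47.2032|/2 = 23.6016

Area at t=0.115: 23.6016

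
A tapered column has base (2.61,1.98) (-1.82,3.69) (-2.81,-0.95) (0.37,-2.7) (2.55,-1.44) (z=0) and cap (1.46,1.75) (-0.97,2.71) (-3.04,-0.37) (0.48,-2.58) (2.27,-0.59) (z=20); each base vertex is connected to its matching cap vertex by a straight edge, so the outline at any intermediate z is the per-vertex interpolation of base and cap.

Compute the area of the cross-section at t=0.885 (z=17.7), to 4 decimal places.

Cross-section at t=0.885: each vertex is (1-t)·p0[i] + t·p1[i].
  v1: (1-0.885)·(2.61,1.98) + 0.885·(1.46,1.75) = (1.5922,1.7765)
  v2: (1-0.885)·(-1.82,3.69) + 0.885·(-0.97,2.71) = (-1.0677,2.8227)
  v3: (1-0.885)·(-2.81,-0.95) + 0.885·(-3.04,-0.37) = (-3.0135,-0.4367)
  v4: (1-0.885)·(0.37,-2.7) + 0.885·(0.48,-2.58) = (0.4673,-2.5938)
  v5: (1-0.885)·(2.55,-1.44) + 0.885·(2.27,-0.59) = (2.3022,-0.6877)
Shoelace sum Σ(x_i·y_{i+1} − x_{i+1}·y_i):
  i=1: 1.5922·2.8227 − -1.0677·1.7765 = +6.3912 (running +6.3912)
  i=2: -1.0677·-0.4367 − -3.0135·2.8227 = +8.9726 (running +15.3639)
  i=3: -3.0135·-2.5938 − 0.4673·-0.4367 = +8.0206 (running +23.3845)
  i=4: 0.4673·-0.6877 − 2.3022·-2.5938 = +5.6500 (running +29.0345)
  i=5: 2.3022·1.7765 − 1.5922·-0.6877 = +5.1848 (running +34.2194)
Area = |Σ|/2 = |34.2194|/2 = 17.1097

Area at t=0.885: 17.1097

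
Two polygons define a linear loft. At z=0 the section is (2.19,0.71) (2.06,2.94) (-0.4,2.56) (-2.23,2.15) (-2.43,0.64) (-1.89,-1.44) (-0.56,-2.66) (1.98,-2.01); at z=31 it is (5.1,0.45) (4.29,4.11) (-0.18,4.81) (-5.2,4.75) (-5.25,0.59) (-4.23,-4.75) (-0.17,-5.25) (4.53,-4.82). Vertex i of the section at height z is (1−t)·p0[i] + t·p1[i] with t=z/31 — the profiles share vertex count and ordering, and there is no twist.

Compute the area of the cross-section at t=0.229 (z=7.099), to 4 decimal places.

Area at t=0.229: 32.5509

Cross-section at t=0.229: each vertex is (1-t)·p0[i] + t·p1[i].
  v1: (1-0.229)·(2.19,0.71) + 0.229·(5.1,0.45) = (2.8564,0.6505)
  v2: (1-0.229)·(2.06,2.94) + 0.229·(4.29,4.11) = (2.5707,3.2079)
  v3: (1-0.229)·(-0.4,2.56) + 0.229·(-0.18,4.81) = (-0.3496,3.0753)
  v4: (1-0.229)·(-2.23,2.15) + 0.229·(-5.2,4.75) = (-2.9101,2.7454)
  v5: (1-0.229)·(-2.43,0.64) + 0.229·(-5.25,0.59) = (-3.0758,0.6286)
  v6: (1-0.229)·(-1.89,-1.44) + 0.229·(-4.23,-4.75) = (-2.4259,-2.1980)
  v7: (1-0.229)·(-0.56,-2.66) + 0.229·(-0.17,-5.25) = (-0.4707,-3.2531)
  v8: (1-0.229)·(1.98,-2.01) + 0.229·(4.53,-4.82) = (2.5640,-2.6535)
Shoelace sum Σ(x_i·y_{i+1} − x_{i+1}·y_i):
  i=1: 2.8564·3.2079 − 2.5707·0.6505 = +7.4910 (running +7.4910)
  i=2: 2.5707·3.0753 − -0.3496·3.2079 = +9.0270 (running +16.5180)
  i=3: -0.3496·2.7454 − -2.9101·3.0753 = +7.9895 (running +24.5075)
  i=4: -2.9101·0.6286 − -3.0758·2.7454 = +6.6151 (running +31.1226)
  i=5: -3.0758·-2.1980 − -2.4259·0.6286 = +8.2853 (running +39.4079)
  i=6: -2.4259·-3.2531 − -0.4707·-2.1980 = +6.8570 (running +46.2649)
  i=7: -0.4707·-2.6535 − 2.5640·-3.2531 = +9.5898 (running +55.8547)
  i=8: 2.5640·0.6505 − 2.8564·-2.6535 = +9.2471 (running +65.1019)
Area = |Σ|/2 = |65.1019|/2 = 32.5509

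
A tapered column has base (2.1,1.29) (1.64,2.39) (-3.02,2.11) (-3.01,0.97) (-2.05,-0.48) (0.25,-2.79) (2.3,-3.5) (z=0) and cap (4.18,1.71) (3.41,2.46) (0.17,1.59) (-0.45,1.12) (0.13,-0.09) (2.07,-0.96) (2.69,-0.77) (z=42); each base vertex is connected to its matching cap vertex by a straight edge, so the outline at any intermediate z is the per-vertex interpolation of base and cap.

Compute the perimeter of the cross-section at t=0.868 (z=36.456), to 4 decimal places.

Perimeter at t=0.868: 12.8884

Cross-section at t=0.868: each vertex is (1-t)·p0[i] + t·p1[i].
  v1: (1-0.868)·(2.1,1.29) + 0.868·(4.18,1.71) = (3.9054,1.6546)
  v2: (1-0.868)·(1.64,2.39) + 0.868·(3.41,2.46) = (3.1764,2.4508)
  v3: (1-0.868)·(-3.02,2.11) + 0.868·(0.17,1.59) = (-0.2511,1.6586)
  v4: (1-0.868)·(-3.01,0.97) + 0.868·(-0.45,1.12) = (-0.7879,1.1002)
  v5: (1-0.868)·(-2.05,-0.48) + 0.868·(0.13,-0.09) = (-0.1578,-0.1415)
  v6: (1-0.868)·(0.25,-2.79) + 0.868·(2.07,-0.96) = (1.8298,-1.2016)
  v7: (1-0.868)·(2.3,-3.5) + 0.868·(2.69,-0.77) = (2.6385,-1.1304)
Perimeter = Σ |v_{i+1} − v_i|:
  edge 1→2: √(-0.7291² + 0.7962²) = 1.0796 (running 1.0796)
  edge 2→3: √(-3.4274² + -0.7921²) = 3.5178 (running 4.5974)
  edge 3→4: √(-0.5368² + -0.5584²) = 0.7746 (running 5.3720)
  edge 4→5: √(0.6302² + -1.2417²) = 1.3924 (running 6.7644)
  edge 5→6: √(1.9875² + -1.0601²) = 2.2526 (running 9.0170)
  edge 6→7: √(0.8088² + 0.0712²) = 0.8119 (running 9.8289)
  edge 7→1: √(1.2669² + 2.7849²) = 3.0596 (running 12.8884)
Perimeter = 12.8884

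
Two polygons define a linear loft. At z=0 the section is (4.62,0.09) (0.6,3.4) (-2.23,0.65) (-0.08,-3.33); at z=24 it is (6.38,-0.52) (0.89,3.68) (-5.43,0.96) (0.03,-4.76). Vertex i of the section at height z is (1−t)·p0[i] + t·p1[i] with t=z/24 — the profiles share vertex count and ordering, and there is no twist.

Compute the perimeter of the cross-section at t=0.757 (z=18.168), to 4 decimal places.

Cross-section at t=0.757: each vertex is (1-t)·p0[i] + t·p1[i].
  v1: (1-0.757)·(4.62,0.09) + 0.757·(6.38,-0.52) = (5.9523,-0.3718)
  v2: (1-0.757)·(0.6,3.4) + 0.757·(0.89,3.68) = (0.8195,3.6120)
  v3: (1-0.757)·(-2.23,0.65) + 0.757·(-5.43,0.96) = (-4.6524,0.8847)
  v4: (1-0.757)·(-0.08,-3.33) + 0.757·(0.03,-4.76) = (0.0033,-4.4125)
Perimeter = Σ |v_{i+1} − v_i|:
  edge 1→2: √(-5.1328² + 3.9837²) = 6.4974 (running 6.4974)
  edge 2→3: √(-5.4719² + -2.7273²) = 6.1139 (running 12.6113)
  edge 3→4: √(4.6557² + -5.2972²) = 7.0523 (running 19.6636)
  edge 4→1: √(5.9490² + 4.0407²) = 7.1916 (running 26.8552)
Perimeter = 26.8552

Perimeter at t=0.757: 26.8552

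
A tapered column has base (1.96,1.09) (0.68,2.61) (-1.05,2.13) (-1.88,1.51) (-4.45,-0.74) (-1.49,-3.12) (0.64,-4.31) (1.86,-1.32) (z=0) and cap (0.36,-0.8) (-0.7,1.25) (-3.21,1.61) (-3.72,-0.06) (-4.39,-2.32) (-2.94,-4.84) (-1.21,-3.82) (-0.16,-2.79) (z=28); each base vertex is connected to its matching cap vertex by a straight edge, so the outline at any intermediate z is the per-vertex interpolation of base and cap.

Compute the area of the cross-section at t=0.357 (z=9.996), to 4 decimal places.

Cross-section at t=0.357: each vertex is (1-t)·p0[i] + t·p1[i].
  v1: (1-0.357)·(1.96,1.09) + 0.357·(0.36,-0.8) = (1.3888,0.4153)
  v2: (1-0.357)·(0.68,2.61) + 0.357·(-0.7,1.25) = (0.1873,2.1245)
  v3: (1-0.357)·(-1.05,2.13) + 0.357·(-3.21,1.61) = (-1.8211,1.9444)
  v4: (1-0.357)·(-1.88,1.51) + 0.357·(-3.72,-0.06) = (-2.5369,0.9495)
  v5: (1-0.357)·(-4.45,-0.74) + 0.357·(-4.39,-2.32) = (-4.4286,-1.3041)
  v6: (1-0.357)·(-1.49,-3.12) + 0.357·(-2.94,-4.84) = (-2.0076,-3.7340)
  v7: (1-0.357)·(0.64,-4.31) + 0.357·(-1.21,-3.82) = (-0.0204,-4.1351)
  v8: (1-0.357)·(1.86,-1.32) + 0.357·(-0.16,-2.79) = (1.1389,-1.8448)
Shoelace sum Σ(x_i·y_{i+1} − x_{i+1}·y_i):
  i=1: 1.3888·2.1245 − 0.1873·0.4153 = +2.8727 (running +2.8727)
  i=2: 0.1873·1.9444 − -1.8211·2.1245 = +4.2332 (running +7.1059)
  i=3: -1.8211·0.9495 − -2.5369·1.9444 = +3.2034 (running +10.3093)
  i=4: -2.5369·-1.3041 − -4.4286·0.9495 = +7.5132 (running +17.8225)
  i=5: -4.4286·-3.7340 − -2.0076·-1.3041 = +13.9184 (running +31.7409)
  i=6: -2.0076·-4.1351 − -0.0204·-3.7340 = +8.2254 (running +39.9663)
  i=7: -0.0204·-1.8448 − 1.1389·-4.1351 = +4.7470 (running +44.7133)
  i=8: 1.1389·0.4153 − 1.3888·-1.8448 = +3.0350 (running +47.7483)
Area = |Σ|/2 = |47.7483|/2 = 23.8742

Area at t=0.357: 23.8742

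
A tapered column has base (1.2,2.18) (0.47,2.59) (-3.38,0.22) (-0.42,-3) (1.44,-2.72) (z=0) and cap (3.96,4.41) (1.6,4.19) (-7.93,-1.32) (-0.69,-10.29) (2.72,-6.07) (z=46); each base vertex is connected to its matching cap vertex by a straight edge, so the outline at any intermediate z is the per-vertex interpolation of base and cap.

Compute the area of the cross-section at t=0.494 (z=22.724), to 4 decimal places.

Area at t=0.494: 47.3630

Cross-section at t=0.494: each vertex is (1-t)·p0[i] + t·p1[i].
  v1: (1-0.494)·(1.2,2.18) + 0.494·(3.96,4.41) = (2.5634,3.2816)
  v2: (1-0.494)·(0.47,2.59) + 0.494·(1.6,4.19) = (1.0282,3.3804)
  v3: (1-0.494)·(-3.38,0.22) + 0.494·(-7.93,-1.32) = (-5.6277,-0.5408)
  v4: (1-0.494)·(-0.42,-3) + 0.494·(-0.69,-10.29) = (-0.5534,-6.6013)
  v5: (1-0.494)·(1.44,-2.72) + 0.494·(2.72,-6.07) = (2.0723,-4.3749)
Shoelace sum Σ(x_i·y_{i+1} − x_{i+1}·y_i):
  i=1: 2.5634·3.3804 − 1.0282·3.2816 = +5.2912 (running +5.2912)
  i=2: 1.0282·-0.5408 − -5.6277·3.3804 = +18.4679 (running +23.7591)
  i=3: -5.6277·-6.6013 − -0.5534·-0.5408 = +36.8507 (running +60.6097)
  i=4: -0.5534·-4.3749 − 2.0723·-6.6013 = +16.1009 (running +76.7107)
  i=5: 2.0723·3.2816 − 2.5634·-4.3749 = +18.0154 (running +94.7260)
Area = |Σ|/2 = |94.7260|/2 = 47.3630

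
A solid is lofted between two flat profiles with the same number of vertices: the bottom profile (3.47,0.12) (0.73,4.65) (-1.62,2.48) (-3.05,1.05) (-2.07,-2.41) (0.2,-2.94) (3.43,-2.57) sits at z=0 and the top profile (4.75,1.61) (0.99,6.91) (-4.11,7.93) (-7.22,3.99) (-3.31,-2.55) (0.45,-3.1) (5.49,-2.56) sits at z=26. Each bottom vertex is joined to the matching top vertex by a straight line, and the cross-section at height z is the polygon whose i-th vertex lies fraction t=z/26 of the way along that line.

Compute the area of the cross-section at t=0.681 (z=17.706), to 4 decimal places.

Area at t=0.681: 71.0941

Cross-section at t=0.681: each vertex is (1-t)·p0[i] + t·p1[i].
  v1: (1-0.681)·(3.47,0.12) + 0.681·(4.75,1.61) = (4.3417,1.1347)
  v2: (1-0.681)·(0.73,4.65) + 0.681·(0.99,6.91) = (0.9071,6.1891)
  v3: (1-0.681)·(-1.62,2.48) + 0.681·(-4.11,7.93) = (-3.3157,6.1914)
  v4: (1-0.681)·(-3.05,1.05) + 0.681·(-7.22,3.99) = (-5.8898,3.0521)
  v5: (1-0.681)·(-2.07,-2.41) + 0.681·(-3.31,-2.55) = (-2.9144,-2.5053)
  v6: (1-0.681)·(0.2,-2.94) + 0.681·(0.45,-3.1) = (0.3703,-3.0490)
  v7: (1-0.681)·(3.43,-2.57) + 0.681·(5.49,-2.56) = (4.8329,-2.5632)
Shoelace sum Σ(x_i·y_{i+1} − x_{i+1}·y_i):
  i=1: 4.3417·6.1891 − 0.9071·1.1347 = +25.8417 (running +25.8417)
  i=2: 0.9071·6.1914 − -3.3157·6.1891 = +26.1370 (running +51.9787)
  i=3: -3.3157·3.0521 − -5.8898·6.1914 = +26.3463 (running +78.3250)
  i=4: -5.8898·-2.5053 − -2.9144·3.0521 = +23.6512 (running +101.9761)
  i=5: -2.9144·-3.0490 − 0.3703·-2.5053 = +9.8136 (running +111.7897)
  i=6: 0.3703·-2.5632 − 4.8329·-3.0490 = +13.7862 (running +125.5759)
  i=7: 4.8329·1.1347 − 4.3417·-2.5632 = +16.6123 (running +142.1883)
Area = |Σ|/2 = |142.1883|/2 = 71.0941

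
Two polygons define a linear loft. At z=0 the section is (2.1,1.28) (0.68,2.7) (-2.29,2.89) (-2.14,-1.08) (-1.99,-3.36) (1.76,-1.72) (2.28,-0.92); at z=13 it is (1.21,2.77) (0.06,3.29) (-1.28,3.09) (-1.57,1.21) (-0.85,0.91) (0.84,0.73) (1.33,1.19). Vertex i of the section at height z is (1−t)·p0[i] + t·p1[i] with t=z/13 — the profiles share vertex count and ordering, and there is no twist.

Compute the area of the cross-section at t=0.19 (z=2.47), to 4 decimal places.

Cross-section at t=0.19: each vertex is (1-t)·p0[i] + t·p1[i].
  v1: (1-0.19)·(2.1,1.28) + 0.19·(1.21,2.77) = (1.9309,1.5631)
  v2: (1-0.19)·(0.68,2.7) + 0.19·(0.06,3.29) = (0.5622,2.8121)
  v3: (1-0.19)·(-2.29,2.89) + 0.19·(-1.28,3.09) = (-2.0981,2.9280)
  v4: (1-0.19)·(-2.14,-1.08) + 0.19·(-1.57,1.21) = (-2.0317,-0.6449)
  v5: (1-0.19)·(-1.99,-3.36) + 0.19·(-0.85,0.91) = (-1.7734,-2.5487)
  v6: (1-0.19)·(1.76,-1.72) + 0.19·(0.84,0.73) = (1.5852,-1.2545)
  v7: (1-0.19)·(2.28,-0.92) + 0.19·(1.33,1.19) = (2.0995,-0.5191)
Shoelace sum Σ(x_i·y_{i+1} − x_{i+1}·y_i):
  i=1: 1.9309·2.8121 − 0.5622·1.5631 = +4.5511 (running +4.5511)
  i=2: 0.5622·2.9280 − -2.0981·2.8121 = +7.5462 (running +12.0973)
  i=3: -2.0981·-0.6449 − -2.0317·2.9280 = +7.3019 (running +19.3992)
  i=4: -2.0317·-2.5487 − -1.7734·-0.6449 = +4.0345 (running +23.4337)
  i=5: -1.7734·-1.2545 − 1.5852·-2.5487 = +6.2649 (running +29.6986)
  i=6: 1.5852·-0.5191 − 2.0995·-1.2545 = +1.8109 (running +31.5096)
  i=7: 2.0995·1.5631 − 1.9309·-0.5191 = +4.2841 (running +35.7936)
Area = |Σ|/2 = |35.7936|/2 = 17.8968

Area at t=0.19: 17.8968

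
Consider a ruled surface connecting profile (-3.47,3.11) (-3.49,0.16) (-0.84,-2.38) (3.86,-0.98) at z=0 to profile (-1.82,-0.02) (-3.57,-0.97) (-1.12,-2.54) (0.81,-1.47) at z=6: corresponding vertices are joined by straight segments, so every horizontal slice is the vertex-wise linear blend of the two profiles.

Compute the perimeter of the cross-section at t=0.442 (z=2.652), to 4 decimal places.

Cross-section at t=0.442: each vertex is (1-t)·p0[i] + t·p1[i].
  v1: (1-0.442)·(-3.47,3.11) + 0.442·(-1.82,-0.02) = (-2.7407,1.7265)
  v2: (1-0.442)·(-3.49,0.16) + 0.442·(-3.57,-0.97) = (-3.5254,-0.3395)
  v3: (1-0.442)·(-0.84,-2.38) + 0.442·(-1.12,-2.54) = (-0.9638,-2.4507)
  v4: (1-0.442)·(3.86,-0.98) + 0.442·(0.81,-1.47) = (2.5119,-1.1966)
Perimeter = Σ |v_{i+1} − v_i|:
  edge 1→2: √(-0.7847² + -2.0660²) = 2.2100 (running 2.2100)
  edge 2→3: √(2.5616² + -2.1113²) = 3.3195 (running 5.5295)
  edge 3→4: √(3.4757² + 1.2541²) = 3.6950 (running 9.2245)
  edge 4→1: √(-5.2526² + 2.9231²) = 6.0112 (running 15.2357)
Perimeter = 15.2357

Perimeter at t=0.442: 15.2357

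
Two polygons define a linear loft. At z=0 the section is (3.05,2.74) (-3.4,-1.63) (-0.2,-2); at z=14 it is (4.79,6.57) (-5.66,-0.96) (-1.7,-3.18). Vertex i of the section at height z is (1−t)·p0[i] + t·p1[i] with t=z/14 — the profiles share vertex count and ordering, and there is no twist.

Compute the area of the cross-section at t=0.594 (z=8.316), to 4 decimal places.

Area at t=0.594: 17.8876

Cross-section at t=0.594: each vertex is (1-t)·p0[i] + t·p1[i].
  v1: (1-0.594)·(3.05,2.74) + 0.594·(4.79,6.57) = (4.0836,5.0150)
  v2: (1-0.594)·(-3.4,-1.63) + 0.594·(-5.66,-0.96) = (-4.7424,-1.2320)
  v3: (1-0.594)·(-0.2,-2) + 0.594·(-1.7,-3.18) = (-1.0910,-2.7009)
Shoelace sum Σ(x_i·y_{i+1} − x_{i+1}·y_i):
  i=1: 4.0836·-1.2320 − -4.7424·5.0150 = +18.7524 (running +18.7524)
  i=2: -4.7424·-2.7009 − -1.0910·-1.2320 = +11.4648 (running +30.2172)
  i=3: -1.0910·5.0150 − 4.0836·-2.7009 = +5.5580 (running +35.7752)
Area = |Σ|/2 = |35.7752|/2 = 17.8876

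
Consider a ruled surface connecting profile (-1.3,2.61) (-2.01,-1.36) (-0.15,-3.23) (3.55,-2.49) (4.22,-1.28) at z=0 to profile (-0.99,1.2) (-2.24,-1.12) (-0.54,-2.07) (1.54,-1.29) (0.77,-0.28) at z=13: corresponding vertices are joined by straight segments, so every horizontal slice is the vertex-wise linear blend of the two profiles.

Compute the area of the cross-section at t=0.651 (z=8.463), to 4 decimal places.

Area at t=0.651: 10.3428

Cross-section at t=0.651: each vertex is (1-t)·p0[i] + t·p1[i].
  v1: (1-0.651)·(-1.3,2.61) + 0.651·(-0.99,1.2) = (-1.0982,1.6921)
  v2: (1-0.651)·(-2.01,-1.36) + 0.651·(-2.24,-1.12) = (-2.1597,-1.2038)
  v3: (1-0.651)·(-0.15,-3.23) + 0.651·(-0.54,-2.07) = (-0.4039,-2.4748)
  v4: (1-0.651)·(3.55,-2.49) + 0.651·(1.54,-1.29) = (2.2415,-1.7088)
  v5: (1-0.651)·(4.22,-1.28) + 0.651·(0.77,-0.28) = (1.9740,-0.6290)
Shoelace sum Σ(x_i·y_{i+1} − x_{i+1}·y_i):
  i=1: -1.0982·-1.2038 − -2.1597·1.6921 = +4.9764 (running +4.9764)
  i=2: -2.1597·-2.4748 − -0.4039·-1.2038 = +4.8588 (running +9.8352)
  i=3: -0.4039·-1.7088 − 2.2415·-2.4748 = +6.2375 (running +16.0727)
  i=4: 2.2415·-0.6290 − 1.9740·-1.7088 = +1.9634 (running +18.0361)
  i=5: 1.9740·1.6921 − -1.0982·-0.6290 = +2.6495 (running +20.6856)
Area = |Σ|/2 = |20.6856|/2 = 10.3428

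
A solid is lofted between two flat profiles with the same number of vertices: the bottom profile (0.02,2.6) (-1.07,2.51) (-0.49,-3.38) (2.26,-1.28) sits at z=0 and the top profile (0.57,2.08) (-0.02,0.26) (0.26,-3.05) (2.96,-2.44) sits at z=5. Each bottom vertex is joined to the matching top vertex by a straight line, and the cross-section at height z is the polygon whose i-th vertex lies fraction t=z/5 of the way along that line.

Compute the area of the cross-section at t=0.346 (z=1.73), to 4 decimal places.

Cross-section at t=0.346: each vertex is (1-t)·p0[i] + t·p1[i].
  v1: (1-0.346)·(0.02,2.6) + 0.346·(0.57,2.08) = (0.2103,2.4201)
  v2: (1-0.346)·(-1.07,2.51) + 0.346·(-0.02,0.26) = (-0.7067,1.7315)
  v3: (1-0.346)·(-0.49,-3.38) + 0.346·(0.26,-3.05) = (-0.2305,-3.2658)
  v4: (1-0.346)·(2.26,-1.28) + 0.346·(2.96,-2.44) = (2.5022,-1.6814)
Shoelace sum Σ(x_i·y_{i+1} − x_{i+1}·y_i):
  i=1: 0.2103·1.7315 − -0.7067·2.4201 = +2.0744 (running +2.0744)
  i=2: -0.7067·-3.2658 − -0.2305·1.7315 = +2.7071 (running +4.7815)
  i=3: -0.2305·-1.6814 − 2.5022·-3.2658 = +8.5593 (running +13.3408)
  i=4: 2.5022·2.4201 − 0.2103·-1.6814 = +6.4091 (running +19.7499)
Area = |Σ|/2 = |19.7499|/2 = 9.8749

Area at t=0.346: 9.8749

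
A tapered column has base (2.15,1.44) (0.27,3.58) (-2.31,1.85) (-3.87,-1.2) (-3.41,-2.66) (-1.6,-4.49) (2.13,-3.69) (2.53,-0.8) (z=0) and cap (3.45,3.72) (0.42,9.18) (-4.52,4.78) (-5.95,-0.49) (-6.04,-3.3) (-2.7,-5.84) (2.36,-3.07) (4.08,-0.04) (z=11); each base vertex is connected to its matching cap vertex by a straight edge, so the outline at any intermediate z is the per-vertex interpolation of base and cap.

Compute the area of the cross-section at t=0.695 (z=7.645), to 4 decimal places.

Area at t=0.695: 76.0777

Cross-section at t=0.695: each vertex is (1-t)·p0[i] + t·p1[i].
  v1: (1-0.695)·(2.15,1.44) + 0.695·(3.45,3.72) = (3.0535,3.0246)
  v2: (1-0.695)·(0.27,3.58) + 0.695·(0.42,9.18) = (0.3743,7.4720)
  v3: (1-0.695)·(-2.31,1.85) + 0.695·(-4.52,4.78) = (-3.8459,3.8864)
  v4: (1-0.695)·(-3.87,-1.2) + 0.695·(-5.95,-0.49) = (-5.3156,-0.7066)
  v5: (1-0.695)·(-3.41,-2.66) + 0.695·(-6.04,-3.3) = (-5.2378,-3.1048)
  v6: (1-0.695)·(-1.6,-4.49) + 0.695·(-2.7,-5.84) = (-2.3645,-5.4283)
  v7: (1-0.695)·(2.13,-3.69) + 0.695·(2.36,-3.07) = (2.2898,-3.2591)
  v8: (1-0.695)·(2.53,-0.8) + 0.695·(4.08,-0.04) = (3.6073,-0.2718)
Shoelace sum Σ(x_i·y_{i+1} − x_{i+1}·y_i):
  i=1: 3.0535·7.4720 − 0.3743·3.0246 = +21.6838 (running +21.6838)
  i=2: 0.3743·3.8864 − -3.8459·7.4720 = +30.1914 (running +51.8752)
  i=3: -3.8459·-0.7066 − -5.3156·3.8864 = +23.3756 (running +75.2508)
  i=4: -5.3156·-3.1048 − -5.2378·-0.7066 = +12.8031 (running +88.0539)
  i=5: -5.2378·-5.4283 − -2.3645·-3.1048 = +21.0911 (running +109.1450)
  i=6: -2.3645·-3.2591 − 2.2898·-5.4283 = +20.1360 (running +129.2810)
  i=7: 2.2898·-0.2718 − 3.6073·-3.2591 = +11.1340 (running +140.4150)
  i=8: 3.6073·3.0246 − 3.0535·-0.2718 = +11.7404 (running +152.1554)
Area = |Σ|/2 = |152.1554|/2 = 76.0777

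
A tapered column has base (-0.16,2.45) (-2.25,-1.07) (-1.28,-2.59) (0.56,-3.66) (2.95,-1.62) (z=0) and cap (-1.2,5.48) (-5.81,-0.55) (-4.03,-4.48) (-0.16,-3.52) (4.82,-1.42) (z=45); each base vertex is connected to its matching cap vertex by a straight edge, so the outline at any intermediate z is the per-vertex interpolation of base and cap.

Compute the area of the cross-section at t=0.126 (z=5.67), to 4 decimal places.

Cross-section at t=0.126: each vertex is (1-t)·p0[i] + t·p1[i].
  v1: (1-0.126)·(-0.16,2.45) + 0.126·(-1.2,5.48) = (-0.2910,2.8318)
  v2: (1-0.126)·(-2.25,-1.07) + 0.126·(-5.81,-0.55) = (-2.6986,-1.0045)
  v3: (1-0.126)·(-1.28,-2.59) + 0.126·(-4.03,-4.48) = (-1.6265,-2.8281)
  v4: (1-0.126)·(0.56,-3.66) + 0.126·(-0.16,-3.52) = (0.4693,-3.6424)
  v5: (1-0.126)·(2.95,-1.62) + 0.126·(4.82,-1.42) = (3.1856,-1.5948)
Shoelace sum Σ(x_i·y_{i+1} − x_{i+1}·y_i):
  i=1: -0.2910·-1.0045 − -2.6986·2.8318 = +7.9341 (running +7.9341)
  i=2: -2.6986·-2.8281 − -1.6265·-1.0045 = +5.9981 (running +13.9322)
  i=3: -1.6265·-3.6424 − 0.4693·-2.8281 = +7.2515 (running +21.1837)
  i=4: 0.4693·-1.5948 − 3.1856·-3.6424 = +10.8548 (running +32.0384)
  i=5: 3.1856·2.8318 − -0.2910·-1.5948 = +8.5568 (running +40.5953)
Area = |Σ|/2 = |40.5953|/2 = 20.2976

Area at t=0.126: 20.2976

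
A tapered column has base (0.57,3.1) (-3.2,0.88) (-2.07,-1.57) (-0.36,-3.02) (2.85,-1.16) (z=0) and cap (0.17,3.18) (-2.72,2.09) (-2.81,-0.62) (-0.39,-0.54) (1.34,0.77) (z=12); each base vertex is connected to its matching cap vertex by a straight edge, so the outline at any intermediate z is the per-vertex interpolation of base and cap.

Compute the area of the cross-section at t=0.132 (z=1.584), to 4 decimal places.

Area at t=0.132: 19.2853

Cross-section at t=0.132: each vertex is (1-t)·p0[i] + t·p1[i].
  v1: (1-0.132)·(0.57,3.1) + 0.132·(0.17,3.18) = (0.5172,3.1106)
  v2: (1-0.132)·(-3.2,0.88) + 0.132·(-2.72,2.09) = (-3.1366,1.0397)
  v3: (1-0.132)·(-2.07,-1.57) + 0.132·(-2.81,-0.62) = (-2.1677,-1.4446)
  v4: (1-0.132)·(-0.36,-3.02) + 0.132·(-0.39,-0.54) = (-0.3640,-2.6926)
  v5: (1-0.132)·(2.85,-1.16) + 0.132·(1.34,0.77) = (2.6507,-0.9052)
Shoelace sum Σ(x_i·y_{i+1} − x_{i+1}·y_i):
  i=1: 0.5172·1.0397 − -3.1366·3.1106 = +10.2945 (running +10.2945)
  i=2: -3.1366·-1.4446 − -2.1677·1.0397 = +6.7850 (running +17.0794)
  i=3: -2.1677·-2.6926 − -0.3640·-1.4446 = +5.3110 (running +22.3904)
  i=4: -0.3640·-0.9052 − 2.6507·-2.6926 = +7.4668 (running +29.8572)
  i=5: 2.6507·3.1106 − 0.5172·-0.9052 = +8.7133 (running +38.5705)
Area = |Σ|/2 = |38.5705|/2 = 19.2853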